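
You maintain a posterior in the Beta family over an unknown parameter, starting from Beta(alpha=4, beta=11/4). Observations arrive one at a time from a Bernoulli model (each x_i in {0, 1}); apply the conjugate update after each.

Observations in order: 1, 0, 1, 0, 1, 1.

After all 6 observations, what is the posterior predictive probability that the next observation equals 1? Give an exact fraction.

obs 1: x=1 → posterior Beta(5, 11/4)
obs 2: x=0 → posterior Beta(5, 15/4)
obs 3: x=1 → posterior Beta(6, 15/4)
obs 4: x=0 → posterior Beta(6, 19/4)
obs 5: x=1 → posterior Beta(7, 19/4)
obs 6: x=1 → posterior Beta(8, 19/4)

32/51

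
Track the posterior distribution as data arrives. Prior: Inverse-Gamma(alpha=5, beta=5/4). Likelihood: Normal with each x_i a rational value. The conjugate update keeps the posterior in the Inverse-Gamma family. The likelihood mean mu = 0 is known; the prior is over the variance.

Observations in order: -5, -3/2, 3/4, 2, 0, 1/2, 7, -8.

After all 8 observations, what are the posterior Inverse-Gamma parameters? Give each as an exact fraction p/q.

alpha=9, beta=2361/32

obs 1: x=-5 → posterior Inverse-Gamma(11/2, 55/4)
obs 2: x=-3/2 → posterior Inverse-Gamma(6, 119/8)
obs 3: x=3/4 → posterior Inverse-Gamma(13/2, 485/32)
obs 4: x=2 → posterior Inverse-Gamma(7, 549/32)
obs 5: x=0 → posterior Inverse-Gamma(15/2, 549/32)
obs 6: x=1/2 → posterior Inverse-Gamma(8, 553/32)
obs 7: x=7 → posterior Inverse-Gamma(17/2, 1337/32)
obs 8: x=-8 → posterior Inverse-Gamma(9, 2361/32)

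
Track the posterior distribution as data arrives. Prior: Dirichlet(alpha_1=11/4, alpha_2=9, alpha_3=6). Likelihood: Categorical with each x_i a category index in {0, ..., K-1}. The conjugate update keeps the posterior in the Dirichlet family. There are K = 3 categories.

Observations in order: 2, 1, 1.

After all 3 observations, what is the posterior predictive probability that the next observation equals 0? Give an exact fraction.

11/83

obs 1: x=2 → posterior Dirichlet(11/4, 9, 7)
obs 2: x=1 → posterior Dirichlet(11/4, 10, 7)
obs 3: x=1 → posterior Dirichlet(11/4, 11, 7)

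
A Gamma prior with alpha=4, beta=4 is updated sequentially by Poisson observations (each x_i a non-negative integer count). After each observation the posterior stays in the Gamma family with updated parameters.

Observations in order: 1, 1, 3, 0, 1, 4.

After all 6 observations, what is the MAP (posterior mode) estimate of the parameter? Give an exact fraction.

13/10

obs 1: x=1 → posterior Gamma(5, 5)
obs 2: x=1 → posterior Gamma(6, 6)
obs 3: x=3 → posterior Gamma(9, 7)
obs 4: x=0 → posterior Gamma(9, 8)
obs 5: x=1 → posterior Gamma(10, 9)
obs 6: x=4 → posterior Gamma(14, 10)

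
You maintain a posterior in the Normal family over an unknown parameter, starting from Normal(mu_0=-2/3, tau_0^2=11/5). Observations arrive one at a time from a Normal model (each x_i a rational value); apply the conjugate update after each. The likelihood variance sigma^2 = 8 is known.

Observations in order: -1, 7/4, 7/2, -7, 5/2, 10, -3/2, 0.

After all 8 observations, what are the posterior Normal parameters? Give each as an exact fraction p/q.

obs 1: x=-1 → posterior Normal(-113/153, 88/51)
obs 2: x=7/4 → posterior Normal(-221/744, 44/31)
obs 3: x=7/2 → posterior Normal(241/876, 88/73)
obs 4: x=-7 → posterior Normal(-683/1008, 22/21)
obs 5: x=5/2 → posterior Normal(-353/1140, 88/95)
obs 6: x=10 → posterior Normal(967/1272, 44/53)
obs 7: x=-3/2 → posterior Normal(769/1404, 88/117)
obs 8: x=0 → posterior Normal(769/1536, 11/16)

mu_0=769/1536, tau_0^2=11/16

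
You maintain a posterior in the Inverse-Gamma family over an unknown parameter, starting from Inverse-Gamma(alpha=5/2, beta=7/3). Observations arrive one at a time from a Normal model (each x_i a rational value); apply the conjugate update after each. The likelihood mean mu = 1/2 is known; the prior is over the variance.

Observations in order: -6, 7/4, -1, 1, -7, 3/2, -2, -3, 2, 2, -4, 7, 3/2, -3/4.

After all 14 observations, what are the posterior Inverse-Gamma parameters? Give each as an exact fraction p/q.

obs 1: x=-6 → posterior Inverse-Gamma(3, 563/24)
obs 2: x=7/4 → posterior Inverse-Gamma(7/2, 2327/96)
obs 3: x=-1 → posterior Inverse-Gamma(4, 2435/96)
obs 4: x=1 → posterior Inverse-Gamma(9/2, 2447/96)
obs 5: x=-7 → posterior Inverse-Gamma(5, 5147/96)
obs 6: x=3/2 → posterior Inverse-Gamma(11/2, 5195/96)
obs 7: x=-2 → posterior Inverse-Gamma(6, 5495/96)
obs 8: x=-3 → posterior Inverse-Gamma(13/2, 6083/96)
obs 9: x=2 → posterior Inverse-Gamma(7, 6191/96)
obs 10: x=2 → posterior Inverse-Gamma(15/2, 6299/96)
obs 11: x=-4 → posterior Inverse-Gamma(8, 7271/96)
obs 12: x=7 → posterior Inverse-Gamma(17/2, 9299/96)
obs 13: x=3/2 → posterior Inverse-Gamma(9, 9347/96)
obs 14: x=-3/4 → posterior Inverse-Gamma(19/2, 4711/48)

alpha=19/2, beta=4711/48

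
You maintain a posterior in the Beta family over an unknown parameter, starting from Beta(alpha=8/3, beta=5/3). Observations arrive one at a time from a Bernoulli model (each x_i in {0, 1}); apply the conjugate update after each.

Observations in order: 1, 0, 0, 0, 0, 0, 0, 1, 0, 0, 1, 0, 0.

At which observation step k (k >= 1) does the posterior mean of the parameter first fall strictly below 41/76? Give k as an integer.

obs 1: x=1 → posterior Beta(11/3, 5/3)
obs 2: x=0 → posterior Beta(11/3, 8/3)
obs 3: x=0 → posterior Beta(11/3, 11/3)
obs 4: x=0 → posterior Beta(11/3, 14/3)
obs 5: x=0 → posterior Beta(11/3, 17/3)
obs 6: x=0 → posterior Beta(11/3, 20/3)
obs 7: x=0 → posterior Beta(11/3, 23/3)
obs 8: x=1 → posterior Beta(14/3, 23/3)
obs 9: x=0 → posterior Beta(14/3, 26/3)
obs 10: x=0 → posterior Beta(14/3, 29/3)
obs 11: x=1 → posterior Beta(17/3, 29/3)
obs 12: x=0 → posterior Beta(17/3, 32/3)
obs 13: x=0 → posterior Beta(17/3, 35/3)

k = 3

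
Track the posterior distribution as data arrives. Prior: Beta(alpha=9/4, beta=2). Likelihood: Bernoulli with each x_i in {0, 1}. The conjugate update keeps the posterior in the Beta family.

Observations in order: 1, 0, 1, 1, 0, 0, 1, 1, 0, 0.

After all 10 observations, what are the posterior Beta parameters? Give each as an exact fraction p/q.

obs 1: x=1 → posterior Beta(13/4, 2)
obs 2: x=0 → posterior Beta(13/4, 3)
obs 3: x=1 → posterior Beta(17/4, 3)
obs 4: x=1 → posterior Beta(21/4, 3)
obs 5: x=0 → posterior Beta(21/4, 4)
obs 6: x=0 → posterior Beta(21/4, 5)
obs 7: x=1 → posterior Beta(25/4, 5)
obs 8: x=1 → posterior Beta(29/4, 5)
obs 9: x=0 → posterior Beta(29/4, 6)
obs 10: x=0 → posterior Beta(29/4, 7)

alpha=29/4, beta=7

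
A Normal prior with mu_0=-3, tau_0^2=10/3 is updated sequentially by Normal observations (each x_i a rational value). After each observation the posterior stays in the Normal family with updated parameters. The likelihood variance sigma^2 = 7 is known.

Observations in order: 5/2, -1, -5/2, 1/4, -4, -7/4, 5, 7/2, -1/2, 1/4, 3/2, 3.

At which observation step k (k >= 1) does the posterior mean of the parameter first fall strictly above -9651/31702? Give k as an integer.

k = 11

obs 1: x=5/2 → posterior Normal(-38/31, 70/31)
obs 2: x=-1 → posterior Normal(-48/41, 70/41)
obs 3: x=-5/2 → posterior Normal(-73/51, 70/51)
obs 4: x=1/4 → posterior Normal(-141/122, 70/61)
obs 5: x=-4 → posterior Normal(-221/142, 70/71)
obs 6: x=-7/4 → posterior Normal(-128/81, 70/81)
obs 7: x=5 → posterior Normal(-6/7, 10/13)
obs 8: x=7/2 → posterior Normal(-43/101, 70/101)
obs 9: x=-1/2 → posterior Normal(-16/37, 70/111)
obs 10: x=1/4 → posterior Normal(-91/242, 70/121)
obs 11: x=3/2 → posterior Normal(-61/262, 70/131)
obs 12: x=3 → posterior Normal(-1/282, 70/141)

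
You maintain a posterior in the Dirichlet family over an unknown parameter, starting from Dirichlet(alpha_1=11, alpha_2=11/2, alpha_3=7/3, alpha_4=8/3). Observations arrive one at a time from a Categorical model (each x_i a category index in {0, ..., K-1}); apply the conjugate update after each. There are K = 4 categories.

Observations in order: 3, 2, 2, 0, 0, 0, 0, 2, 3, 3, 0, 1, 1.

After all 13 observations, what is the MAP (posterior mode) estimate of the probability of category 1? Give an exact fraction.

obs 1: x=3 → posterior Dirichlet(11, 11/2, 7/3, 11/3)
obs 2: x=2 → posterior Dirichlet(11, 11/2, 10/3, 11/3)
obs 3: x=2 → posterior Dirichlet(11, 11/2, 13/3, 11/3)
obs 4: x=0 → posterior Dirichlet(12, 11/2, 13/3, 11/3)
obs 5: x=0 → posterior Dirichlet(13, 11/2, 13/3, 11/3)
obs 6: x=0 → posterior Dirichlet(14, 11/2, 13/3, 11/3)
obs 7: x=0 → posterior Dirichlet(15, 11/2, 13/3, 11/3)
obs 8: x=2 → posterior Dirichlet(15, 11/2, 16/3, 11/3)
obs 9: x=3 → posterior Dirichlet(15, 11/2, 16/3, 14/3)
obs 10: x=3 → posterior Dirichlet(15, 11/2, 16/3, 17/3)
obs 11: x=0 → posterior Dirichlet(16, 11/2, 16/3, 17/3)
obs 12: x=1 → posterior Dirichlet(16, 13/2, 16/3, 17/3)
obs 13: x=1 → posterior Dirichlet(16, 15/2, 16/3, 17/3)

13/61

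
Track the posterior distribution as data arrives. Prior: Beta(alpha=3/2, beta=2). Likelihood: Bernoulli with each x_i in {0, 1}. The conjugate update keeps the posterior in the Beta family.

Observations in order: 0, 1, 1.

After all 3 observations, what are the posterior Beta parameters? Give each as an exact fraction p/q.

obs 1: x=0 → posterior Beta(3/2, 3)
obs 2: x=1 → posterior Beta(5/2, 3)
obs 3: x=1 → posterior Beta(7/2, 3)

alpha=7/2, beta=3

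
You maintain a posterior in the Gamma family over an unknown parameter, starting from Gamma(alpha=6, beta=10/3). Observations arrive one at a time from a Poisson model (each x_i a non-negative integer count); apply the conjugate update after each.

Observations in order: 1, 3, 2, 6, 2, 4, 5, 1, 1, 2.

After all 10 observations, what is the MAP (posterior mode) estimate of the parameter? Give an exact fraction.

obs 1: x=1 → posterior Gamma(7, 13/3)
obs 2: x=3 → posterior Gamma(10, 16/3)
obs 3: x=2 → posterior Gamma(12, 19/3)
obs 4: x=6 → posterior Gamma(18, 22/3)
obs 5: x=2 → posterior Gamma(20, 25/3)
obs 6: x=4 → posterior Gamma(24, 28/3)
obs 7: x=5 → posterior Gamma(29, 31/3)
obs 8: x=1 → posterior Gamma(30, 34/3)
obs 9: x=1 → posterior Gamma(31, 37/3)
obs 10: x=2 → posterior Gamma(33, 40/3)

12/5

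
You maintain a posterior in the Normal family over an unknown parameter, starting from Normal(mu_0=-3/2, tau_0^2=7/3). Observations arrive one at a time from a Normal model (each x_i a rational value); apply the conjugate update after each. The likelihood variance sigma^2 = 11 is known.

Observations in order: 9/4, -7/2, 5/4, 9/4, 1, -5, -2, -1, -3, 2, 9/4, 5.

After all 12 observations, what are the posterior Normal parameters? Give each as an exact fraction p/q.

mu_0=-1/3, tau_0^2=77/117

obs 1: x=9/4 → posterior Normal(-27/32, 77/40)
obs 2: x=-7/2 → posterior Normal(-233/188, 77/47)
obs 3: x=5/4 → posterior Normal(-11/12, 77/54)
obs 4: x=9/4 → posterior Normal(-135/244, 77/61)
obs 5: x=1 → posterior Normal(-107/272, 77/68)
obs 6: x=-5 → posterior Normal(-247/300, 77/75)
obs 7: x=-2 → posterior Normal(-303/328, 77/82)
obs 8: x=-1 → posterior Normal(-331/356, 77/89)
obs 9: x=-3 → posterior Normal(-415/384, 77/96)
obs 10: x=2 → posterior Normal(-359/412, 77/103)
obs 11: x=9/4 → posterior Normal(-37/55, 7/10)
obs 12: x=5 → posterior Normal(-1/3, 77/117)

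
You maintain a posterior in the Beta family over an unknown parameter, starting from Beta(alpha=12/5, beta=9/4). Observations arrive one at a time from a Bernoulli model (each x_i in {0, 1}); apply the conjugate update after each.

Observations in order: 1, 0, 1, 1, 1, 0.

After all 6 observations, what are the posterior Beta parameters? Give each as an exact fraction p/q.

alpha=32/5, beta=17/4

obs 1: x=1 → posterior Beta(17/5, 9/4)
obs 2: x=0 → posterior Beta(17/5, 13/4)
obs 3: x=1 → posterior Beta(22/5, 13/4)
obs 4: x=1 → posterior Beta(27/5, 13/4)
obs 5: x=1 → posterior Beta(32/5, 13/4)
obs 6: x=0 → posterior Beta(32/5, 17/4)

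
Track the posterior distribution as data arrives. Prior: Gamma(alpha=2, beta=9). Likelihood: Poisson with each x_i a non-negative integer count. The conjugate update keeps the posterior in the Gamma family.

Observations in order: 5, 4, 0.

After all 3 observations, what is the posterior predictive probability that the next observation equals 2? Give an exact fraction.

obs 1: x=5 → posterior Gamma(7, 10)
obs 2: x=4 → posterior Gamma(11, 11)
obs 3: x=0 → posterior Gamma(11, 12)

49038552465408/302875106592253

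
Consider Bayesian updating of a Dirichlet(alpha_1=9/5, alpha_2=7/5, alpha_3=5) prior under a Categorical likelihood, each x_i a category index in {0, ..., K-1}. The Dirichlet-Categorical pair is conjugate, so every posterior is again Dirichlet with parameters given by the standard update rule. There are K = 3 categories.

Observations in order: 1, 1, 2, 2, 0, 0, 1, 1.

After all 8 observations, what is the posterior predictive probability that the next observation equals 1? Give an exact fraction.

1/3

obs 1: x=1 → posterior Dirichlet(9/5, 12/5, 5)
obs 2: x=1 → posterior Dirichlet(9/5, 17/5, 5)
obs 3: x=2 → posterior Dirichlet(9/5, 17/5, 6)
obs 4: x=2 → posterior Dirichlet(9/5, 17/5, 7)
obs 5: x=0 → posterior Dirichlet(14/5, 17/5, 7)
obs 6: x=0 → posterior Dirichlet(19/5, 17/5, 7)
obs 7: x=1 → posterior Dirichlet(19/5, 22/5, 7)
obs 8: x=1 → posterior Dirichlet(19/5, 27/5, 7)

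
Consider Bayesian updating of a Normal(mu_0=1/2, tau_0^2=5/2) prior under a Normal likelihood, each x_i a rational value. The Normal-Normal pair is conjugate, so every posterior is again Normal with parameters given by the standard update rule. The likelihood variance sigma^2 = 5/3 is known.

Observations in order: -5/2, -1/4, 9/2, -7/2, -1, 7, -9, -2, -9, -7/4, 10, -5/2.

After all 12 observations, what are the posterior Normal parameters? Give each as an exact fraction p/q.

obs 1: x=-5/2 → posterior Normal(-13/10, 1)
obs 2: x=-1/4 → posterior Normal(-29/32, 5/8)
obs 3: x=9/2 → posterior Normal(25/44, 5/11)
obs 4: x=-7/2 → posterior Normal(-17/56, 5/14)
obs 5: x=-1 → posterior Normal(-29/68, 5/17)
obs 6: x=7 → posterior Normal(11/16, 1/4)
obs 7: x=-9 → posterior Normal(-53/92, 5/23)
obs 8: x=-2 → posterior Normal(-77/104, 5/26)
obs 9: x=-9 → posterior Normal(-185/116, 5/29)
obs 10: x=-7/4 → posterior Normal(-103/64, 5/32)
obs 11: x=10 → posterior Normal(-43/70, 1/7)
obs 12: x=-5/2 → posterior Normal(-29/38, 5/38)

mu_0=-29/38, tau_0^2=5/38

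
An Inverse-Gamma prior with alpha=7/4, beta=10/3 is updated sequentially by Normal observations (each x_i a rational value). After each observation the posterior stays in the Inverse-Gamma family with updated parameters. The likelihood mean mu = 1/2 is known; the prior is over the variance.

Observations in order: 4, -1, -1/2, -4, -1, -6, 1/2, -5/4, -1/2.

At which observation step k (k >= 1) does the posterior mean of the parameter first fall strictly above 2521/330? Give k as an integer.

obs 1: x=4 → posterior Inverse-Gamma(9/4, 227/24)
obs 2: x=-1 → posterior Inverse-Gamma(11/4, 127/12)
obs 3: x=-1/2 → posterior Inverse-Gamma(13/4, 133/12)
obs 4: x=-4 → posterior Inverse-Gamma(15/4, 509/24)
obs 5: x=-1 → posterior Inverse-Gamma(17/4, 67/3)
obs 6: x=-6 → posterior Inverse-Gamma(19/4, 1043/24)
obs 7: x=1/2 → posterior Inverse-Gamma(21/4, 1043/24)
obs 8: x=-5/4 → posterior Inverse-Gamma(23/4, 4319/96)
obs 9: x=-1/2 → posterior Inverse-Gamma(25/4, 4367/96)

k = 4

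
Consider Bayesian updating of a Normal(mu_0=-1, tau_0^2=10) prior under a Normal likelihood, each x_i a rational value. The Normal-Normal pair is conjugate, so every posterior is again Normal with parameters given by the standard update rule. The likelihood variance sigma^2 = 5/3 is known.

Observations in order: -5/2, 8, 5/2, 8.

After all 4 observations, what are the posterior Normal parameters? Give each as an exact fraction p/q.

mu_0=19/5, tau_0^2=2/5

obs 1: x=-5/2 → posterior Normal(-16/7, 10/7)
obs 2: x=8 → posterior Normal(32/13, 10/13)
obs 3: x=5/2 → posterior Normal(47/19, 10/19)
obs 4: x=8 → posterior Normal(19/5, 2/5)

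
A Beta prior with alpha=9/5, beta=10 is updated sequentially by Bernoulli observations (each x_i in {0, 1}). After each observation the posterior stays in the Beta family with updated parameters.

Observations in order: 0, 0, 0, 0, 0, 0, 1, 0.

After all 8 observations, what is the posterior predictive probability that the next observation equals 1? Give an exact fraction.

obs 1: x=0 → posterior Beta(9/5, 11)
obs 2: x=0 → posterior Beta(9/5, 12)
obs 3: x=0 → posterior Beta(9/5, 13)
obs 4: x=0 → posterior Beta(9/5, 14)
obs 5: x=0 → posterior Beta(9/5, 15)
obs 6: x=0 → posterior Beta(9/5, 16)
obs 7: x=1 → posterior Beta(14/5, 16)
obs 8: x=0 → posterior Beta(14/5, 17)

14/99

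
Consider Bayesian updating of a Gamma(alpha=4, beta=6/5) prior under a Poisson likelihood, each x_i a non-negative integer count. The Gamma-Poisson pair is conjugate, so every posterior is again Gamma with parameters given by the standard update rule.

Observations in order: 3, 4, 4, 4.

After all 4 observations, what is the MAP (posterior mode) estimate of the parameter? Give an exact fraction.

obs 1: x=3 → posterior Gamma(7, 11/5)
obs 2: x=4 → posterior Gamma(11, 16/5)
obs 3: x=4 → posterior Gamma(15, 21/5)
obs 4: x=4 → posterior Gamma(19, 26/5)

45/13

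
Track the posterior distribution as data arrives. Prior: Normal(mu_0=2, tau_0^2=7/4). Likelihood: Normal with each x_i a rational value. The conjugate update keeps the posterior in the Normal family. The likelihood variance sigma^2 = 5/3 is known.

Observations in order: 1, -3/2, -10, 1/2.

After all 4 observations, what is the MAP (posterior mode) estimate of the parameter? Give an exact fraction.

obs 1: x=1 → posterior Normal(61/41, 35/41)
obs 2: x=-3/2 → posterior Normal(59/124, 35/62)
obs 3: x=-10 → posterior Normal(-361/166, 35/83)
obs 4: x=1/2 → posterior Normal(-85/52, 35/104)

-85/52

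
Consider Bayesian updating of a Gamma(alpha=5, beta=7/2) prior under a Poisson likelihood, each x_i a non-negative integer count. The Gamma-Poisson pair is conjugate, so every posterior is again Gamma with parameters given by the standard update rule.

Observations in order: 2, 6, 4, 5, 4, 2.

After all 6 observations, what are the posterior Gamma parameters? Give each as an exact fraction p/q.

obs 1: x=2 → posterior Gamma(7, 9/2)
obs 2: x=6 → posterior Gamma(13, 11/2)
obs 3: x=4 → posterior Gamma(17, 13/2)
obs 4: x=5 → posterior Gamma(22, 15/2)
obs 5: x=4 → posterior Gamma(26, 17/2)
obs 6: x=2 → posterior Gamma(28, 19/2)

alpha=28, beta=19/2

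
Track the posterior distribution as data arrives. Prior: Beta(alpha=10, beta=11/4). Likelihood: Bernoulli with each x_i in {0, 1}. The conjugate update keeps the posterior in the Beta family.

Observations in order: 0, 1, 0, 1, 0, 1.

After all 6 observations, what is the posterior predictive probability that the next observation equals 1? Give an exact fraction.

52/75

obs 1: x=0 → posterior Beta(10, 15/4)
obs 2: x=1 → posterior Beta(11, 15/4)
obs 3: x=0 → posterior Beta(11, 19/4)
obs 4: x=1 → posterior Beta(12, 19/4)
obs 5: x=0 → posterior Beta(12, 23/4)
obs 6: x=1 → posterior Beta(13, 23/4)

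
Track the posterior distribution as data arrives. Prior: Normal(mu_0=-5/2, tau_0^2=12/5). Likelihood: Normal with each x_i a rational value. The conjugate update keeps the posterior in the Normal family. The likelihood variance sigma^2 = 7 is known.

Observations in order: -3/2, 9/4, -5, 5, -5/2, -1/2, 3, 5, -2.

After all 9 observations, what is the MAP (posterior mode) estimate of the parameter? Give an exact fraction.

obs 1: x=-3/2 → posterior Normal(-211/94, 84/47)
obs 2: x=9/4 → posterior Normal(-157/118, 84/59)
obs 3: x=-5 → posterior Normal(-277/142, 84/71)
obs 4: x=5 → posterior Normal(-157/166, 84/83)
obs 5: x=-5/2 → posterior Normal(-217/190, 84/95)
obs 6: x=-1/2 → posterior Normal(-229/214, 84/107)
obs 7: x=3 → posterior Normal(-157/238, 12/17)
obs 8: x=5 → posterior Normal(-37/262, 84/131)
obs 9: x=-2 → posterior Normal(-85/286, 84/143)

-85/286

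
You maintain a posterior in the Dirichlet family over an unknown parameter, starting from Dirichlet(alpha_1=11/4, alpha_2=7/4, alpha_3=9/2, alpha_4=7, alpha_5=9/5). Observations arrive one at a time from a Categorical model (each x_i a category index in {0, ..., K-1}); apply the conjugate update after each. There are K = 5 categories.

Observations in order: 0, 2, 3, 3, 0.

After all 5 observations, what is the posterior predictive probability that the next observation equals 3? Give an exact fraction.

obs 1: x=0 → posterior Dirichlet(15/4, 7/4, 9/2, 7, 9/5)
obs 2: x=2 → posterior Dirichlet(15/4, 7/4, 11/2, 7, 9/5)
obs 3: x=3 → posterior Dirichlet(15/4, 7/4, 11/2, 8, 9/5)
obs 4: x=3 → posterior Dirichlet(15/4, 7/4, 11/2, 9, 9/5)
obs 5: x=0 → posterior Dirichlet(19/4, 7/4, 11/2, 9, 9/5)

15/38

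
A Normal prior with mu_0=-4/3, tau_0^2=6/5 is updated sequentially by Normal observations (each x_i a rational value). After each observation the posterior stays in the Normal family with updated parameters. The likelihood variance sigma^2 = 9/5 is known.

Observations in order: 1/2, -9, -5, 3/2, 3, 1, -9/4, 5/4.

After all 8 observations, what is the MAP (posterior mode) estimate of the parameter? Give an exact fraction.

obs 1: x=1/2 → posterior Normal(-3/5, 18/25)
obs 2: x=-9 → posterior Normal(-3, 18/35)
obs 3: x=-5 → posterior Normal(-31/9, 2/5)
obs 4: x=3/2 → posterior Normal(-28/11, 18/55)
obs 5: x=3 → posterior Normal(-22/13, 18/65)
obs 6: x=1 → posterior Normal(-4/3, 6/25)
obs 7: x=-9/4 → posterior Normal(-49/34, 18/85)
obs 8: x=5/4 → posterior Normal(-22/19, 18/95)

-22/19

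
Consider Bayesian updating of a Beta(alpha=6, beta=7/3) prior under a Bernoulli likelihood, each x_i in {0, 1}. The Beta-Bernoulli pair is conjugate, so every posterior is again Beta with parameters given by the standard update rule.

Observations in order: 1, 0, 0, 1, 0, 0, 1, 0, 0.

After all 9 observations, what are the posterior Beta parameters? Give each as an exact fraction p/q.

alpha=9, beta=25/3

obs 1: x=1 → posterior Beta(7, 7/3)
obs 2: x=0 → posterior Beta(7, 10/3)
obs 3: x=0 → posterior Beta(7, 13/3)
obs 4: x=1 → posterior Beta(8, 13/3)
obs 5: x=0 → posterior Beta(8, 16/3)
obs 6: x=0 → posterior Beta(8, 19/3)
obs 7: x=1 → posterior Beta(9, 19/3)
obs 8: x=0 → posterior Beta(9, 22/3)
obs 9: x=0 → posterior Beta(9, 25/3)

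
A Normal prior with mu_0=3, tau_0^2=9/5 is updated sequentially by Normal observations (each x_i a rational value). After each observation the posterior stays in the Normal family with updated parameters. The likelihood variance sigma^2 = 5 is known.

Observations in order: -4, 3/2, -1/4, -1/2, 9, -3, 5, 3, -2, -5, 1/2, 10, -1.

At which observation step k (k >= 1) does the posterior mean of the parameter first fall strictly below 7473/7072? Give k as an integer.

k = 3

obs 1: x=-4 → posterior Normal(39/34, 45/34)
obs 2: x=3/2 → posterior Normal(105/86, 45/43)
obs 3: x=-1/4 → posterior Normal(201/208, 45/52)
obs 4: x=-1/2 → posterior Normal(3/4, 45/61)
obs 5: x=9 → posterior Normal(507/280, 9/14)
obs 6: x=-3 → posterior Normal(399/316, 45/79)
obs 7: x=5 → posterior Normal(579/352, 45/88)
obs 8: x=3 → posterior Normal(687/388, 45/97)
obs 9: x=-2 → posterior Normal(615/424, 45/106)
obs 10: x=-5 → posterior Normal(87/92, 9/23)
obs 11: x=1/2 → posterior Normal(453/496, 45/124)
obs 12: x=10 → posterior Normal(813/532, 45/133)
obs 13: x=-1 → posterior Normal(777/568, 45/142)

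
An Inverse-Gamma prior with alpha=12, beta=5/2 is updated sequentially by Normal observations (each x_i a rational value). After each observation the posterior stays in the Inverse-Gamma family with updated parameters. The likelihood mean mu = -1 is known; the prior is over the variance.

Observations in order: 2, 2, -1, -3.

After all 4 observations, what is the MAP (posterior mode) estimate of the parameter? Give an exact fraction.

obs 1: x=2 → posterior Inverse-Gamma(25/2, 7)
obs 2: x=2 → posterior Inverse-Gamma(13, 23/2)
obs 3: x=-1 → posterior Inverse-Gamma(27/2, 23/2)
obs 4: x=-3 → posterior Inverse-Gamma(14, 27/2)

9/10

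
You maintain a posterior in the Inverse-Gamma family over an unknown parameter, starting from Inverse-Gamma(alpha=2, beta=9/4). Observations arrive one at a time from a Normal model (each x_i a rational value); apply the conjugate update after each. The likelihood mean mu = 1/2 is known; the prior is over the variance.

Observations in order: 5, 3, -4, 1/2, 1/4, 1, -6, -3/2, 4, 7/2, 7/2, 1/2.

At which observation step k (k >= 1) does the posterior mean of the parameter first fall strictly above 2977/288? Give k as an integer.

k = 7

obs 1: x=5 → posterior Inverse-Gamma(5/2, 99/8)
obs 2: x=3 → posterior Inverse-Gamma(3, 31/2)
obs 3: x=-4 → posterior Inverse-Gamma(7/2, 205/8)
obs 4: x=1/2 → posterior Inverse-Gamma(4, 205/8)
obs 5: x=1/4 → posterior Inverse-Gamma(9/2, 821/32)
obs 6: x=1 → posterior Inverse-Gamma(5, 825/32)
obs 7: x=-6 → posterior Inverse-Gamma(11/2, 1501/32)
obs 8: x=-3/2 → posterior Inverse-Gamma(6, 1565/32)
obs 9: x=4 → posterior Inverse-Gamma(13/2, 1761/32)
obs 10: x=7/2 → posterior Inverse-Gamma(7, 1905/32)
obs 11: x=7/2 → posterior Inverse-Gamma(15/2, 2049/32)
obs 12: x=1/2 → posterior Inverse-Gamma(8, 2049/32)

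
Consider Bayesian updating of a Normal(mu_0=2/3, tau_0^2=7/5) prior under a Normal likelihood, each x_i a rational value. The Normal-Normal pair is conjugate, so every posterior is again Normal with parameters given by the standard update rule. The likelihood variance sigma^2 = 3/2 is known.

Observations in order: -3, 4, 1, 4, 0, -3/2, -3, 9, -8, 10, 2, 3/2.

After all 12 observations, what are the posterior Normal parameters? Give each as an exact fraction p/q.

mu_0=78/61, tau_0^2=7/61

obs 1: x=-3 → posterior Normal(-32/29, 21/29)
obs 2: x=4 → posterior Normal(24/43, 21/43)
obs 3: x=1 → posterior Normal(2/3, 7/19)
obs 4: x=4 → posterior Normal(94/71, 21/71)
obs 5: x=0 → posterior Normal(94/85, 21/85)
obs 6: x=-3/2 → posterior Normal(73/99, 7/33)
obs 7: x=-3 → posterior Normal(31/113, 21/113)
obs 8: x=9 → posterior Normal(157/127, 21/127)
obs 9: x=-8 → posterior Normal(15/47, 7/47)
obs 10: x=10 → posterior Normal(37/31, 21/155)
obs 11: x=2 → posterior Normal(213/169, 21/169)
obs 12: x=3/2 → posterior Normal(78/61, 7/61)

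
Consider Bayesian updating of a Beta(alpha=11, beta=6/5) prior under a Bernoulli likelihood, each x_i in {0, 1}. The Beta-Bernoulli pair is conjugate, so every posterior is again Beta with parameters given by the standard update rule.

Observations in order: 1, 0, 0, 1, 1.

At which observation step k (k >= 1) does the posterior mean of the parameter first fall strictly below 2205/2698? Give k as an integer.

k = 3

obs 1: x=1 → posterior Beta(12, 6/5)
obs 2: x=0 → posterior Beta(12, 11/5)
obs 3: x=0 → posterior Beta(12, 16/5)
obs 4: x=1 → posterior Beta(13, 16/5)
obs 5: x=1 → posterior Beta(14, 16/5)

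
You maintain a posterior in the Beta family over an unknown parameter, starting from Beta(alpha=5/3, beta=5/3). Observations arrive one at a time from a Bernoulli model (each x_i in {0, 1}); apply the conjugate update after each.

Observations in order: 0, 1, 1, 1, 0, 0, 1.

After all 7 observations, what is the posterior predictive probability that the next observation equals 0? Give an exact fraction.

obs 1: x=0 → posterior Beta(5/3, 8/3)
obs 2: x=1 → posterior Beta(8/3, 8/3)
obs 3: x=1 → posterior Beta(11/3, 8/3)
obs 4: x=1 → posterior Beta(14/3, 8/3)
obs 5: x=0 → posterior Beta(14/3, 11/3)
obs 6: x=0 → posterior Beta(14/3, 14/3)
obs 7: x=1 → posterior Beta(17/3, 14/3)

14/31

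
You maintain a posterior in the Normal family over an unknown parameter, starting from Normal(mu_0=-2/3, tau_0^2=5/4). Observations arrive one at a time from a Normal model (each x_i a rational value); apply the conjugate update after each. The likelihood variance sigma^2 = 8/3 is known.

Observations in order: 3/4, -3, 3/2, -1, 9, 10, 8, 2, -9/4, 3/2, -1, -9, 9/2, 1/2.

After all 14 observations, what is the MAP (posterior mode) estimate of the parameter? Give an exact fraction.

1807/1452

obs 1: x=3/4 → posterior Normal(-121/564, 40/47)
obs 2: x=-3 → posterior Normal(-661/744, 20/31)
obs 3: x=3/2 → posterior Normal(-391/924, 40/77)
obs 4: x=-1 → posterior Normal(-571/1104, 10/23)
obs 5: x=9 → posterior Normal(1049/1284, 40/107)
obs 6: x=10 → posterior Normal(2849/1464, 20/61)
obs 7: x=8 → posterior Normal(4289/1644, 40/137)
obs 8: x=2 → posterior Normal(4649/1824, 5/19)
obs 9: x=-9/4 → posterior Normal(1061/501, 40/167)
obs 10: x=3/2 → posterior Normal(2257/1092, 20/91)
obs 11: x=-1 → posterior Normal(11/6, 40/197)
obs 12: x=-9 → posterior Normal(1357/1272, 10/53)
obs 13: x=9/2 → posterior Normal(881/681, 40/227)
obs 14: x=1/2 → posterior Normal(1807/1452, 20/121)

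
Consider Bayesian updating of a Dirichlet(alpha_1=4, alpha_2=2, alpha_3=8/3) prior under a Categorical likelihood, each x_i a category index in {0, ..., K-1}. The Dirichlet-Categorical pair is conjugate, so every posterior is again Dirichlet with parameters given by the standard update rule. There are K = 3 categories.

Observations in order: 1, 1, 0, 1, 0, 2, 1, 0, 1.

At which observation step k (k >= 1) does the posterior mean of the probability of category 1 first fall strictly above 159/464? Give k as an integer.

k = 2

obs 1: x=1 → posterior Dirichlet(4, 3, 8/3)
obs 2: x=1 → posterior Dirichlet(4, 4, 8/3)
obs 3: x=0 → posterior Dirichlet(5, 4, 8/3)
obs 4: x=1 → posterior Dirichlet(5, 5, 8/3)
obs 5: x=0 → posterior Dirichlet(6, 5, 8/3)
obs 6: x=2 → posterior Dirichlet(6, 5, 11/3)
obs 7: x=1 → posterior Dirichlet(6, 6, 11/3)
obs 8: x=0 → posterior Dirichlet(7, 6, 11/3)
obs 9: x=1 → posterior Dirichlet(7, 7, 11/3)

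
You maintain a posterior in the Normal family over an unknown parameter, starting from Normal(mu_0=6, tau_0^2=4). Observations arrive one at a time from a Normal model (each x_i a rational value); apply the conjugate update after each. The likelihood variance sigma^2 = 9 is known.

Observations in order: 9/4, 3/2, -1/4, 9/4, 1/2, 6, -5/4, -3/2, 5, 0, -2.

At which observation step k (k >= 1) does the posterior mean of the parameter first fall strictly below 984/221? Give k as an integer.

obs 1: x=9/4 → posterior Normal(63/13, 36/13)
obs 2: x=3/2 → posterior Normal(69/17, 36/17)
obs 3: x=-1/4 → posterior Normal(68/21, 12/7)
obs 4: x=9/4 → posterior Normal(77/25, 36/25)
obs 5: x=1/2 → posterior Normal(79/29, 36/29)
obs 6: x=6 → posterior Normal(103/33, 12/11)
obs 7: x=-5/4 → posterior Normal(98/37, 36/37)
obs 8: x=-3/2 → posterior Normal(92/41, 36/41)
obs 9: x=5 → posterior Normal(112/45, 4/5)
obs 10: x=0 → posterior Normal(16/7, 36/49)
obs 11: x=-2 → posterior Normal(104/53, 36/53)

k = 2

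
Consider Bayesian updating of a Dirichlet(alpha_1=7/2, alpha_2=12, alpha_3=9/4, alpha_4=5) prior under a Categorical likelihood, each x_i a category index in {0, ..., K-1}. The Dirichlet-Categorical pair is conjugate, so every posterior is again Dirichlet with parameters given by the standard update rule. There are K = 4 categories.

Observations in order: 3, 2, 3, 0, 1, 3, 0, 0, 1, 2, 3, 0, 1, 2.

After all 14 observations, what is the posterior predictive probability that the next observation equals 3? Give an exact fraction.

obs 1: x=3 → posterior Dirichlet(7/2, 12, 9/4, 6)
obs 2: x=2 → posterior Dirichlet(7/2, 12, 13/4, 6)
obs 3: x=3 → posterior Dirichlet(7/2, 12, 13/4, 7)
obs 4: x=0 → posterior Dirichlet(9/2, 12, 13/4, 7)
obs 5: x=1 → posterior Dirichlet(9/2, 13, 13/4, 7)
obs 6: x=3 → posterior Dirichlet(9/2, 13, 13/4, 8)
obs 7: x=0 → posterior Dirichlet(11/2, 13, 13/4, 8)
obs 8: x=0 → posterior Dirichlet(13/2, 13, 13/4, 8)
obs 9: x=1 → posterior Dirichlet(13/2, 14, 13/4, 8)
obs 10: x=2 → posterior Dirichlet(13/2, 14, 17/4, 8)
obs 11: x=3 → posterior Dirichlet(13/2, 14, 17/4, 9)
obs 12: x=0 → posterior Dirichlet(15/2, 14, 17/4, 9)
obs 13: x=1 → posterior Dirichlet(15/2, 15, 17/4, 9)
obs 14: x=2 → posterior Dirichlet(15/2, 15, 21/4, 9)

12/49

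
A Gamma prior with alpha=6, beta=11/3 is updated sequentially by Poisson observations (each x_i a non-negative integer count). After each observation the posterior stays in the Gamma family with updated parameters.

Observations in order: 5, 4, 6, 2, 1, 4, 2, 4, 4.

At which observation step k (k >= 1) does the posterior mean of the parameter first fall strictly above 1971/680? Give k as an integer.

obs 1: x=5 → posterior Gamma(11, 14/3)
obs 2: x=4 → posterior Gamma(15, 17/3)
obs 3: x=6 → posterior Gamma(21, 20/3)
obs 4: x=2 → posterior Gamma(23, 23/3)
obs 5: x=1 → posterior Gamma(24, 26/3)
obs 6: x=4 → posterior Gamma(28, 29/3)
obs 7: x=2 → posterior Gamma(30, 32/3)
obs 8: x=4 → posterior Gamma(34, 35/3)
obs 9: x=4 → posterior Gamma(38, 38/3)

k = 3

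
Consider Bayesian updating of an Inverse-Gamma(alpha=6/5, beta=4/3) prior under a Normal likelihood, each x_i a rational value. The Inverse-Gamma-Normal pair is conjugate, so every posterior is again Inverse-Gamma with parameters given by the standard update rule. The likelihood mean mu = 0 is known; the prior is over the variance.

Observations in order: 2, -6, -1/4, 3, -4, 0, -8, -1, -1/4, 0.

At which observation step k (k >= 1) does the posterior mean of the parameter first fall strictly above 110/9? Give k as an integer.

k = 2

obs 1: x=2 → posterior Inverse-Gamma(17/10, 10/3)
obs 2: x=-6 → posterior Inverse-Gamma(11/5, 64/3)
obs 3: x=-1/4 → posterior Inverse-Gamma(27/10, 2051/96)
obs 4: x=3 → posterior Inverse-Gamma(16/5, 2483/96)
obs 5: x=-4 → posterior Inverse-Gamma(37/10, 3251/96)
obs 6: x=0 → posterior Inverse-Gamma(21/5, 3251/96)
obs 7: x=-8 → posterior Inverse-Gamma(47/10, 6323/96)
obs 8: x=-1 → posterior Inverse-Gamma(26/5, 6371/96)
obs 9: x=-1/4 → posterior Inverse-Gamma(57/10, 3187/48)
obs 10: x=0 → posterior Inverse-Gamma(31/5, 3187/48)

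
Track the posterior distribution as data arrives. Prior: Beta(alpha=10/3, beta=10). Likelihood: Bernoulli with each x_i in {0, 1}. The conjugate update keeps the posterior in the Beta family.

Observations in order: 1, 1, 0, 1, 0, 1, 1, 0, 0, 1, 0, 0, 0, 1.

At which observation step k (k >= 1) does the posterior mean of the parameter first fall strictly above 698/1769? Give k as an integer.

obs 1: x=1 → posterior Beta(13/3, 10)
obs 2: x=1 → posterior Beta(16/3, 10)
obs 3: x=0 → posterior Beta(16/3, 11)
obs 4: x=1 → posterior Beta(19/3, 11)
obs 5: x=0 → posterior Beta(19/3, 12)
obs 6: x=1 → posterior Beta(22/3, 12)
obs 7: x=1 → posterior Beta(25/3, 12)
obs 8: x=0 → posterior Beta(25/3, 13)
obs 9: x=0 → posterior Beta(25/3, 14)
obs 10: x=1 → posterior Beta(28/3, 14)
obs 11: x=0 → posterior Beta(28/3, 15)
obs 12: x=0 → posterior Beta(28/3, 16)
obs 13: x=0 → posterior Beta(28/3, 17)
obs 14: x=1 → posterior Beta(31/3, 17)

k = 7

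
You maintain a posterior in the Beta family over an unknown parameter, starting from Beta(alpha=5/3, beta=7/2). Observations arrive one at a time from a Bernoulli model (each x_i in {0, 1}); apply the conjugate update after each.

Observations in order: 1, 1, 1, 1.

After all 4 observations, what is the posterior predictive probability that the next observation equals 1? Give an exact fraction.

34/55

obs 1: x=1 → posterior Beta(8/3, 7/2)
obs 2: x=1 → posterior Beta(11/3, 7/2)
obs 3: x=1 → posterior Beta(14/3, 7/2)
obs 4: x=1 → posterior Beta(17/3, 7/2)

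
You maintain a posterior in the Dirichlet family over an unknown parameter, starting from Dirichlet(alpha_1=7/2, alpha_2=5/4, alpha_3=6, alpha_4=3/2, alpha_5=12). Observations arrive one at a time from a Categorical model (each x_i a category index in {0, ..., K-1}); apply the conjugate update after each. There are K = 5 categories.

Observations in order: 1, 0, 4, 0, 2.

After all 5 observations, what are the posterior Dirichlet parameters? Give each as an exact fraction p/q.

alpha_1=11/2, alpha_2=9/4, alpha_3=7, alpha_4=3/2, alpha_5=13

obs 1: x=1 → posterior Dirichlet(7/2, 9/4, 6, 3/2, 12)
obs 2: x=0 → posterior Dirichlet(9/2, 9/4, 6, 3/2, 12)
obs 3: x=4 → posterior Dirichlet(9/2, 9/4, 6, 3/2, 13)
obs 4: x=0 → posterior Dirichlet(11/2, 9/4, 6, 3/2, 13)
obs 5: x=2 → posterior Dirichlet(11/2, 9/4, 7, 3/2, 13)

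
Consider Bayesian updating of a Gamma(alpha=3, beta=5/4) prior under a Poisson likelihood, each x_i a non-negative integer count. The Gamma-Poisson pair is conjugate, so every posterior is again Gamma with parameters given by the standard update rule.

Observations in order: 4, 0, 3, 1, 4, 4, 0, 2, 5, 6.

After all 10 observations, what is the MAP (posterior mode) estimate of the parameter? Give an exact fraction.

124/45

obs 1: x=4 → posterior Gamma(7, 9/4)
obs 2: x=0 → posterior Gamma(7, 13/4)
obs 3: x=3 → posterior Gamma(10, 17/4)
obs 4: x=1 → posterior Gamma(11, 21/4)
obs 5: x=4 → posterior Gamma(15, 25/4)
obs 6: x=4 → posterior Gamma(19, 29/4)
obs 7: x=0 → posterior Gamma(19, 33/4)
obs 8: x=2 → posterior Gamma(21, 37/4)
obs 9: x=5 → posterior Gamma(26, 41/4)
obs 10: x=6 → posterior Gamma(32, 45/4)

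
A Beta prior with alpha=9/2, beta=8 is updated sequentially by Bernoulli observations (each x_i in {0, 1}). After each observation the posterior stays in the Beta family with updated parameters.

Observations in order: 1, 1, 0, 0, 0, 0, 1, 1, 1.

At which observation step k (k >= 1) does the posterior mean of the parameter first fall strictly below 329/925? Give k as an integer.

k = 6

obs 1: x=1 → posterior Beta(11/2, 8)
obs 2: x=1 → posterior Beta(13/2, 8)
obs 3: x=0 → posterior Beta(13/2, 9)
obs 4: x=0 → posterior Beta(13/2, 10)
obs 5: x=0 → posterior Beta(13/2, 11)
obs 6: x=0 → posterior Beta(13/2, 12)
obs 7: x=1 → posterior Beta(15/2, 12)
obs 8: x=1 → posterior Beta(17/2, 12)
obs 9: x=1 → posterior Beta(19/2, 12)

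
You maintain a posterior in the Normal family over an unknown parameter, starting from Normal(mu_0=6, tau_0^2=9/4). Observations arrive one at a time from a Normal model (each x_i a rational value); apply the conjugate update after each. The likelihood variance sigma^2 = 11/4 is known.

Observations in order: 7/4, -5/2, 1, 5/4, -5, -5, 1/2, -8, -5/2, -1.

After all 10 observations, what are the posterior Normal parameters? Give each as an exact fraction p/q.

mu_0=-219/202, tau_0^2=99/404

obs 1: x=7/4 → posterior Normal(327/80, 99/80)
obs 2: x=-5/2 → posterior Normal(237/116, 99/116)
obs 3: x=1 → posterior Normal(273/152, 99/152)
obs 4: x=5/4 → posterior Normal(159/94, 99/188)
obs 5: x=-5 → posterior Normal(69/112, 99/224)
obs 6: x=-5 → posterior Normal(-21/130, 99/260)
obs 7: x=1/2 → posterior Normal(-3/37, 99/296)
obs 8: x=-8 → posterior Normal(-78/83, 99/332)
obs 9: x=-5/2 → posterior Normal(-201/184, 99/368)
obs 10: x=-1 → posterior Normal(-219/202, 99/404)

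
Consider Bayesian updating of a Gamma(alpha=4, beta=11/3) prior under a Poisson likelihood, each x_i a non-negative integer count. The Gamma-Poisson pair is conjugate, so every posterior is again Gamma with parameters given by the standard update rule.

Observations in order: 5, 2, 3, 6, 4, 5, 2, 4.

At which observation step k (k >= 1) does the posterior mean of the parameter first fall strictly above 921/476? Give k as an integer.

k = 2

obs 1: x=5 → posterior Gamma(9, 14/3)
obs 2: x=2 → posterior Gamma(11, 17/3)
obs 3: x=3 → posterior Gamma(14, 20/3)
obs 4: x=6 → posterior Gamma(20, 23/3)
obs 5: x=4 → posterior Gamma(24, 26/3)
obs 6: x=5 → posterior Gamma(29, 29/3)
obs 7: x=2 → posterior Gamma(31, 32/3)
obs 8: x=4 → posterior Gamma(35, 35/3)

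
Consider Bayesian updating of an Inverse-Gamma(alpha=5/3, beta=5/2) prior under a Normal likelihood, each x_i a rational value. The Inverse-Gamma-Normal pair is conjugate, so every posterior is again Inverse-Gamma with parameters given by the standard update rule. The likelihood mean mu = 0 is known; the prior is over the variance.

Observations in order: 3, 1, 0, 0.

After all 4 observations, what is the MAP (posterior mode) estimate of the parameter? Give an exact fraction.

45/28

obs 1: x=3 → posterior Inverse-Gamma(13/6, 7)
obs 2: x=1 → posterior Inverse-Gamma(8/3, 15/2)
obs 3: x=0 → posterior Inverse-Gamma(19/6, 15/2)
obs 4: x=0 → posterior Inverse-Gamma(11/3, 15/2)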